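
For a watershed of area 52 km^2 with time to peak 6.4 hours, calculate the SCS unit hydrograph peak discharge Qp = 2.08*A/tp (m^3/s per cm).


SCS formula: Qp = 2.08 * A / tp.
Qp = 2.08 * 52 / 6.4
   = 108.16 / 6.4
   = 16.9 m^3/s per cm.

16.9


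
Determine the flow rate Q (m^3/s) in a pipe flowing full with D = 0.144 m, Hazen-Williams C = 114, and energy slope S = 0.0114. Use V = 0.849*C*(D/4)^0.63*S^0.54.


For a full circular pipe, R = D/4 = 0.144/4 = 0.036 m.
V = 0.849 * 114 * 0.036^0.63 * 0.0114^0.54
  = 0.849 * 114 * 0.12316 * 0.089275
  = 1.0642 m/s.
Pipe area A = pi*D^2/4 = pi*0.144^2/4 = 0.0163 m^2.
Q = A * V = 0.0163 * 1.0642 = 0.0173 m^3/s.

0.0173


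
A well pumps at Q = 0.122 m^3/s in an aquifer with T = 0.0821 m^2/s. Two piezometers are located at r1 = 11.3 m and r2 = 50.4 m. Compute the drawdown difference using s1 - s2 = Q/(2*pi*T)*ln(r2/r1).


Thiem equation: s1 - s2 = Q/(2*pi*T) * ln(r2/r1).
ln(r2/r1) = ln(50.4/11.3) = 1.4952.
Q/(2*pi*T) = 0.122 / (2*pi*0.0821) = 0.122 / 0.5158 = 0.2365.
s1 - s2 = 0.2365 * 1.4952 = 0.3536 m.

0.3536


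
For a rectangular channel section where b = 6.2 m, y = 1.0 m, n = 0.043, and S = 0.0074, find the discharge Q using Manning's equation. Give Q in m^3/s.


For a rectangular channel, the cross-sectional area A = b * y = 6.2 * 1.0 = 6.2 m^2.
The wetted perimeter P = b + 2y = 6.2 + 2*1.0 = 8.2 m.
Hydraulic radius R = A/P = 6.2/8.2 = 0.7561 m.
Velocity V = (1/n)*R^(2/3)*S^(1/2) = (1/0.043)*0.7561^(2/3)*0.0074^(1/2) = 1.6603 m/s.
Discharge Q = A * V = 6.2 * 1.6603 = 10.294 m^3/s.

10.294


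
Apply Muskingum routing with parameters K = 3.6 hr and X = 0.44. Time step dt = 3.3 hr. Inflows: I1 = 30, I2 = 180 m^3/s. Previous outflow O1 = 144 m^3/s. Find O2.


Muskingum coefficients:
denom = 2*K*(1-X) + dt = 2*3.6*(1-0.44) + 3.3 = 7.332.
C0 = (dt - 2*K*X)/denom = (3.3 - 2*3.6*0.44)/7.332 = 0.018.
C1 = (dt + 2*K*X)/denom = (3.3 + 2*3.6*0.44)/7.332 = 0.8822.
C2 = (2*K*(1-X) - dt)/denom = 0.0998.
O2 = C0*I2 + C1*I1 + C2*O1
   = 0.018*180 + 0.8822*30 + 0.0998*144
   = 44.08 m^3/s.

44.08


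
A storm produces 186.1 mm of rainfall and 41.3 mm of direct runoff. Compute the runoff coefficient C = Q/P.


The runoff coefficient C = runoff depth / rainfall depth.
C = 41.3 / 186.1
  = 0.2219.

0.2219


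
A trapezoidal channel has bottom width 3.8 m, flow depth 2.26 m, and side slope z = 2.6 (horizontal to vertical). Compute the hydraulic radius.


For a trapezoidal section with side slope z:
A = (b + z*y)*y = (3.8 + 2.6*2.26)*2.26 = 21.868 m^2.
P = b + 2*y*sqrt(1 + z^2) = 3.8 + 2*2.26*sqrt(1 + 2.6^2) = 16.391 m.
R = A/P = 21.868 / 16.391 = 1.3341 m.

1.3341


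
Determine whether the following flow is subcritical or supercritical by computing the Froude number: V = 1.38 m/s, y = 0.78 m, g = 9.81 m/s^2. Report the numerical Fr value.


The Froude number is defined as Fr = V / sqrt(g*y).
g*y = 9.81 * 0.78 = 7.6518.
sqrt(g*y) = sqrt(7.6518) = 2.7662.
Fr = 1.38 / 2.7662 = 0.4989.
Since Fr < 1, the flow is subcritical.

0.4989


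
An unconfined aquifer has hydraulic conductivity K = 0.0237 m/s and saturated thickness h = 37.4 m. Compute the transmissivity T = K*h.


Transmissivity is defined as T = K * h.
T = 0.0237 * 37.4
  = 0.8864 m^2/s.

0.8864


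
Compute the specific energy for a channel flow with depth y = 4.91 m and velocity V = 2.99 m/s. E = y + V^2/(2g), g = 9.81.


Specific energy E = y + V^2/(2g).
Velocity head = V^2/(2g) = 2.99^2 / (2*9.81) = 8.9401 / 19.62 = 0.4557 m.
E = 4.91 + 0.4557 = 5.3657 m.

5.3657


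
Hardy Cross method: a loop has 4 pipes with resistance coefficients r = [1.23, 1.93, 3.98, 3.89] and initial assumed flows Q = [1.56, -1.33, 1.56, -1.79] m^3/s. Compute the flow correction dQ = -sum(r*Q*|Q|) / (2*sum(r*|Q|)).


Numerator terms (r*Q*|Q|): 1.23*1.56*|1.56| = 2.9933; 1.93*-1.33*|-1.33| = -3.414; 3.98*1.56*|1.56| = 9.6857; 3.89*-1.79*|-1.79| = -12.4639.
Sum of numerator = -3.1989.
Denominator terms (r*|Q|): 1.23*|1.56| = 1.9188; 1.93*|-1.33| = 2.5669; 3.98*|1.56| = 6.2088; 3.89*|-1.79| = 6.9631.
2 * sum of denominator = 2 * 17.6576 = 35.3152.
dQ = --3.1989 / 35.3152 = 0.0906 m^3/s.

0.0906


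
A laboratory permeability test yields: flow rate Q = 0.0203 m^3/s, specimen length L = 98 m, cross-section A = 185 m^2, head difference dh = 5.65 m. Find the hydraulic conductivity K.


From K = Q*L / (A*dh):
Numerator: Q*L = 0.0203 * 98 = 1.9894.
Denominator: A*dh = 185 * 5.65 = 1045.25.
K = 1.9894 / 1045.25 = 0.001903 m/s.

0.001903


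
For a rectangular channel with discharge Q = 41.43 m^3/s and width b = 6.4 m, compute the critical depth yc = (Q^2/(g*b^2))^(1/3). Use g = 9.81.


Using yc = (Q^2 / (g * b^2))^(1/3):
Q^2 = 41.43^2 = 1716.44.
g * b^2 = 9.81 * 6.4^2 = 9.81 * 40.96 = 401.82.
Q^2 / (g*b^2) = 1716.44 / 401.82 = 4.2717.
yc = 4.2717^(1/3) = 1.6226 m.

1.6226


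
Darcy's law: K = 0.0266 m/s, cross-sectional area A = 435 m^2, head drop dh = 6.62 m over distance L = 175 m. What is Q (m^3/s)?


Darcy's law: Q = K * A * i, where i = dh/L.
Hydraulic gradient i = 6.62 / 175 = 0.037829.
Q = 0.0266 * 435 * 0.037829
  = 0.4377 m^3/s.

0.4377


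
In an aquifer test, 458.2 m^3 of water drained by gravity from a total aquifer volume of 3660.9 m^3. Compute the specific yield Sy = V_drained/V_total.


Specific yield Sy = Volume drained / Total volume.
Sy = 458.2 / 3660.9
   = 0.1252.

0.1252


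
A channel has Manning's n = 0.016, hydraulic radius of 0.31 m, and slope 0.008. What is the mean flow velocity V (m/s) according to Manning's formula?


Manning's equation gives V = (1/n) * R^(2/3) * S^(1/2).
First, compute R^(2/3) = 0.31^(2/3) = 0.458.
Next, S^(1/2) = 0.008^(1/2) = 0.089443.
Then 1/n = 1/0.016 = 62.5.
V = 62.5 * 0.458 * 0.089443 = 2.5605 m/s.

2.5605


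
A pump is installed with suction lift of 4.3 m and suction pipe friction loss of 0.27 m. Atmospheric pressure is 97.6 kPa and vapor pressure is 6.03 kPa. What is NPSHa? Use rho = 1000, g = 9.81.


NPSHa = p_atm/(rho*g) - z_s - hf_s - p_vap/(rho*g).
p_atm/(rho*g) = 97.6*1000 / (1000*9.81) = 9.949 m.
p_vap/(rho*g) = 6.03*1000 / (1000*9.81) = 0.615 m.
NPSHa = 9.949 - 4.3 - 0.27 - 0.615
      = 4.76 m.

4.76


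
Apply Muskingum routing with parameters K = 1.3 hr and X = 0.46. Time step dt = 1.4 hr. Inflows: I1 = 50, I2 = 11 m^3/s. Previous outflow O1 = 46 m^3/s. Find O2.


Muskingum coefficients:
denom = 2*K*(1-X) + dt = 2*1.3*(1-0.46) + 1.4 = 2.804.
C0 = (dt - 2*K*X)/denom = (1.4 - 2*1.3*0.46)/2.804 = 0.0728.
C1 = (dt + 2*K*X)/denom = (1.4 + 2*1.3*0.46)/2.804 = 0.9258.
C2 = (2*K*(1-X) - dt)/denom = 0.0014.
O2 = C0*I2 + C1*I1 + C2*O1
   = 0.0728*11 + 0.9258*50 + 0.0014*46
   = 47.16 m^3/s.

47.16


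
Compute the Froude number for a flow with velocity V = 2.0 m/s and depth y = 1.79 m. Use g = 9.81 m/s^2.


The Froude number is defined as Fr = V / sqrt(g*y).
g*y = 9.81 * 1.79 = 17.5599.
sqrt(g*y) = sqrt(17.5599) = 4.1905.
Fr = 2.0 / 4.1905 = 0.4773.

0.4773


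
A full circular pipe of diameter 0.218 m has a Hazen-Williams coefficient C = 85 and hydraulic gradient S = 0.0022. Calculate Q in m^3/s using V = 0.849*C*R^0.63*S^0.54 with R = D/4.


For a full circular pipe, R = D/4 = 0.218/4 = 0.0545 m.
V = 0.849 * 85 * 0.0545^0.63 * 0.0022^0.54
  = 0.849 * 85 * 0.15993 * 0.03672
  = 0.4238 m/s.
Pipe area A = pi*D^2/4 = pi*0.218^2/4 = 0.0373 m^2.
Q = A * V = 0.0373 * 0.4238 = 0.0158 m^3/s.

0.0158


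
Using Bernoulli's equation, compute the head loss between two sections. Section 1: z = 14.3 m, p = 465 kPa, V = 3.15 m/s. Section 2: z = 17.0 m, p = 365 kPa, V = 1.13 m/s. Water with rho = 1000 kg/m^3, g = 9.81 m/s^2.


Total head at each section: H = z + p/(rho*g) + V^2/(2g).
H1 = 14.3 + 465*1000/(1000*9.81) + 3.15^2/(2*9.81)
   = 14.3 + 47.401 + 0.5057
   = 62.206 m.
H2 = 17.0 + 365*1000/(1000*9.81) + 1.13^2/(2*9.81)
   = 17.0 + 37.207 + 0.0651
   = 54.272 m.
h_L = H1 - H2 = 62.206 - 54.272 = 7.934 m.

7.934


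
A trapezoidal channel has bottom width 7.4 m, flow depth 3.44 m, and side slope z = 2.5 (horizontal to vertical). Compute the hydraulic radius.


For a trapezoidal section with side slope z:
A = (b + z*y)*y = (7.4 + 2.5*3.44)*3.44 = 55.04 m^2.
P = b + 2*y*sqrt(1 + z^2) = 7.4 + 2*3.44*sqrt(1 + 2.5^2) = 25.925 m.
R = A/P = 55.04 / 25.925 = 2.123 m.

2.123


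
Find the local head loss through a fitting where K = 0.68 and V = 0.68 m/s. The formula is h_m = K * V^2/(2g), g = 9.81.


Minor loss formula: h_m = K * V^2/(2g).
V^2 = 0.68^2 = 0.4624.
V^2/(2g) = 0.4624 / 19.62 = 0.0236 m.
h_m = 0.68 * 0.0236 = 0.016 m.

0.016


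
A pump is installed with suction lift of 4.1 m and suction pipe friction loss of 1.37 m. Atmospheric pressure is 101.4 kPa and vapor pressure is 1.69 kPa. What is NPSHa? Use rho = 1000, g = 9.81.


NPSHa = p_atm/(rho*g) - z_s - hf_s - p_vap/(rho*g).
p_atm/(rho*g) = 101.4*1000 / (1000*9.81) = 10.336 m.
p_vap/(rho*g) = 1.69*1000 / (1000*9.81) = 0.172 m.
NPSHa = 10.336 - 4.1 - 1.37 - 0.172
      = 4.69 m.

4.69


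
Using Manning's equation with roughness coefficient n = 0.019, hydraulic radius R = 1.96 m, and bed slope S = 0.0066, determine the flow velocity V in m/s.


Manning's equation gives V = (1/n) * R^(2/3) * S^(1/2).
First, compute R^(2/3) = 1.96^(2/3) = 1.5662.
Next, S^(1/2) = 0.0066^(1/2) = 0.08124.
Then 1/n = 1/0.019 = 52.63.
V = 52.63 * 1.5662 * 0.08124 = 6.6966 m/s.

6.6966


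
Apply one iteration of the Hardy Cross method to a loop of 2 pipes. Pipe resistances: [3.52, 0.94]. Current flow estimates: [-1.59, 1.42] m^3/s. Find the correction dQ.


Numerator terms (r*Q*|Q|): 3.52*-1.59*|-1.59| = -8.8989; 0.94*1.42*|1.42| = 1.8954.
Sum of numerator = -7.0035.
Denominator terms (r*|Q|): 3.52*|-1.59| = 5.5968; 0.94*|1.42| = 1.3348.
2 * sum of denominator = 2 * 6.9316 = 13.8632.
dQ = --7.0035 / 13.8632 = 0.5052 m^3/s.

0.5052


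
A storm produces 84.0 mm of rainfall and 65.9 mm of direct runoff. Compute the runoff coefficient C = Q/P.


The runoff coefficient C = runoff depth / rainfall depth.
C = 65.9 / 84.0
  = 0.7845.

0.7845


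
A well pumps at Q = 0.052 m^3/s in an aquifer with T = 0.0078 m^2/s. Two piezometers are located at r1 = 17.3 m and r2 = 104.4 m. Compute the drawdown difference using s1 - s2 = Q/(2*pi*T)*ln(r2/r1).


Thiem equation: s1 - s2 = Q/(2*pi*T) * ln(r2/r1).
ln(r2/r1) = ln(104.4/17.3) = 1.7975.
Q/(2*pi*T) = 0.052 / (2*pi*0.0078) = 0.052 / 0.049 = 1.061.
s1 - s2 = 1.061 * 1.7975 = 1.9072 m.

1.9072


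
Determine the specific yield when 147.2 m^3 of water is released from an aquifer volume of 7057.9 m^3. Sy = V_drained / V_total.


Specific yield Sy = Volume drained / Total volume.
Sy = 147.2 / 7057.9
   = 0.0209.

0.0209


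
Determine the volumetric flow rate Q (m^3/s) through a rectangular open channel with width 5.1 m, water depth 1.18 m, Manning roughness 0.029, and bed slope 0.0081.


For a rectangular channel, the cross-sectional area A = b * y = 5.1 * 1.18 = 6.02 m^2.
The wetted perimeter P = b + 2y = 5.1 + 2*1.18 = 7.46 m.
Hydraulic radius R = A/P = 6.02/7.46 = 0.8067 m.
Velocity V = (1/n)*R^(2/3)*S^(1/2) = (1/0.029)*0.8067^(2/3)*0.0081^(1/2) = 2.6894 m/s.
Discharge Q = A * V = 6.02 * 2.6894 = 16.185 m^3/s.

16.185


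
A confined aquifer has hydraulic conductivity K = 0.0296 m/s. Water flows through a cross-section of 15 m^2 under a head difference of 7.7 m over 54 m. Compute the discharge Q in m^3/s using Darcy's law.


Darcy's law: Q = K * A * i, where i = dh/L.
Hydraulic gradient i = 7.7 / 54 = 0.142593.
Q = 0.0296 * 15 * 0.142593
  = 0.0633 m^3/s.

0.0633


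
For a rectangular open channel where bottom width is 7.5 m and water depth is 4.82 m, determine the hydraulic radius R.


For a rectangular section:
Flow area A = b * y = 7.5 * 4.82 = 36.15 m^2.
Wetted perimeter P = b + 2y = 7.5 + 2*4.82 = 17.14 m.
Hydraulic radius R = A/P = 36.15 / 17.14 = 2.1091 m.

2.1091


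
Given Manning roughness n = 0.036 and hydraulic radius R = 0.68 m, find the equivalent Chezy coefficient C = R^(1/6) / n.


The Chezy coefficient relates to Manning's n through C = R^(1/6) / n.
R^(1/6) = 0.68^(1/6) = 0.937745.
C = 0.937745 / 0.036 = 26.05 m^(1/2)/s.

26.05


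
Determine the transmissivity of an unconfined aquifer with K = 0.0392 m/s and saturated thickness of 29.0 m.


Transmissivity is defined as T = K * h.
T = 0.0392 * 29.0
  = 1.1368 m^2/s.

1.1368


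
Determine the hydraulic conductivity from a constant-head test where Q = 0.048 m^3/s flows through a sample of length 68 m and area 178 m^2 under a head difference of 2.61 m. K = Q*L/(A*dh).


From K = Q*L / (A*dh):
Numerator: Q*L = 0.048 * 68 = 3.264.
Denominator: A*dh = 178 * 2.61 = 464.58.
K = 3.264 / 464.58 = 0.007026 m/s.

0.007026


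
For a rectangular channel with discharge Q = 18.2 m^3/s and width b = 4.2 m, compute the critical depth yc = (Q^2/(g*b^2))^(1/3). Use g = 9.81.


Using yc = (Q^2 / (g * b^2))^(1/3):
Q^2 = 18.2^2 = 331.24.
g * b^2 = 9.81 * 4.2^2 = 9.81 * 17.64 = 173.05.
Q^2 / (g*b^2) = 331.24 / 173.05 = 1.9141.
yc = 1.9141^(1/3) = 1.2416 m.

1.2416


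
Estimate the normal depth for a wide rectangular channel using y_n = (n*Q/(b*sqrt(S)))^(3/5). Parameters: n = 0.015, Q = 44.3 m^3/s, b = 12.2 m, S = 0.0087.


We use the wide-channel approximation y_n = (n*Q/(b*sqrt(S)))^(3/5).
sqrt(S) = sqrt(0.0087) = 0.093274.
Numerator: n*Q = 0.015 * 44.3 = 0.6645.
Denominator: b*sqrt(S) = 12.2 * 0.093274 = 1.137943.
arg = 0.5839.
y_n = 0.5839^(3/5) = 0.7241 m.

0.7241


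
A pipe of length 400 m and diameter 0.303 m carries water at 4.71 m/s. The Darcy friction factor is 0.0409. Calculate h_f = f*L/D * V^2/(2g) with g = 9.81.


Darcy-Weisbach equation: h_f = f * (L/D) * V^2/(2g).
f * L/D = 0.0409 * 400/0.303 = 53.9934.
V^2/(2g) = 4.71^2 / (2*9.81) = 22.1841 / 19.62 = 1.1307 m.
h_f = 53.9934 * 1.1307 = 61.05 m.

61.05


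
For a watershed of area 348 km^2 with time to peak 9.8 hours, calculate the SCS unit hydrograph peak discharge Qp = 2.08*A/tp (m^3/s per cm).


SCS formula: Qp = 2.08 * A / tp.
Qp = 2.08 * 348 / 9.8
   = 723.84 / 9.8
   = 73.86 m^3/s per cm.

73.86


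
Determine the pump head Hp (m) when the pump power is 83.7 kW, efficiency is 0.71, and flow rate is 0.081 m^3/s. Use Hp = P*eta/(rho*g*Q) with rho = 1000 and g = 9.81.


Pump head formula: Hp = P * eta / (rho * g * Q).
Numerator: P * eta = 83.7 * 1000 * 0.71 = 59427.0 W.
Denominator: rho * g * Q = 1000 * 9.81 * 0.081 = 794.61.
Hp = 59427.0 / 794.61 = 74.79 m.

74.79


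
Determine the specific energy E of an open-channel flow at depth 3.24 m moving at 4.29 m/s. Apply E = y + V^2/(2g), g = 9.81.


Specific energy E = y + V^2/(2g).
Velocity head = V^2/(2g) = 4.29^2 / (2*9.81) = 18.4041 / 19.62 = 0.938 m.
E = 3.24 + 0.938 = 4.178 m.

4.178


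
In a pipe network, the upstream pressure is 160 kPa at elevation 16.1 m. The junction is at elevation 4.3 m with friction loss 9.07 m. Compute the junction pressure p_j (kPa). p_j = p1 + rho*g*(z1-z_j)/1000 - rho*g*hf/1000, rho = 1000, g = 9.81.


Junction pressure: p_j = p1 + rho*g*(z1 - z_j)/1000 - rho*g*hf/1000.
Elevation term = 1000*9.81*(16.1 - 4.3)/1000 = 115.758 kPa.
Friction term = 1000*9.81*9.07/1000 = 88.977 kPa.
p_j = 160 + 115.758 - 88.977 = 186.78 kPa.

186.78


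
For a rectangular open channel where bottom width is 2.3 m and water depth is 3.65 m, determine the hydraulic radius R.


For a rectangular section:
Flow area A = b * y = 2.3 * 3.65 = 8.39 m^2.
Wetted perimeter P = b + 2y = 2.3 + 2*3.65 = 9.6 m.
Hydraulic radius R = A/P = 8.39 / 9.6 = 0.8745 m.

0.8745


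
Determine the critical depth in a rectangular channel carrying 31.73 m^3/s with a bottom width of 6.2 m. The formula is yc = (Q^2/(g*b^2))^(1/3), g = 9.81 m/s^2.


Using yc = (Q^2 / (g * b^2))^(1/3):
Q^2 = 31.73^2 = 1006.79.
g * b^2 = 9.81 * 6.2^2 = 9.81 * 38.44 = 377.1.
Q^2 / (g*b^2) = 1006.79 / 377.1 = 2.6698.
yc = 2.6698^(1/3) = 1.3873 m.

1.3873


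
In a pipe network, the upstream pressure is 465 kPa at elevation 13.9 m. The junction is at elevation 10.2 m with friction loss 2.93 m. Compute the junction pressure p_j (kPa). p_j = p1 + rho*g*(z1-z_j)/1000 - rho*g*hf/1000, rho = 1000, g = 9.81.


Junction pressure: p_j = p1 + rho*g*(z1 - z_j)/1000 - rho*g*hf/1000.
Elevation term = 1000*9.81*(13.9 - 10.2)/1000 = 36.297 kPa.
Friction term = 1000*9.81*2.93/1000 = 28.743 kPa.
p_j = 465 + 36.297 - 28.743 = 472.55 kPa.

472.55


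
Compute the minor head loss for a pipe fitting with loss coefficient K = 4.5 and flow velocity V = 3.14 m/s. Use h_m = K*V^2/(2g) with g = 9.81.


Minor loss formula: h_m = K * V^2/(2g).
V^2 = 3.14^2 = 9.8596.
V^2/(2g) = 9.8596 / 19.62 = 0.5025 m.
h_m = 4.5 * 0.5025 = 2.2614 m.

2.2614


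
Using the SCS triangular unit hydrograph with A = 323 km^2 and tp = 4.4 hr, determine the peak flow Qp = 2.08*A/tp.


SCS formula: Qp = 2.08 * A / tp.
Qp = 2.08 * 323 / 4.4
   = 671.84 / 4.4
   = 152.69 m^3/s per cm.

152.69


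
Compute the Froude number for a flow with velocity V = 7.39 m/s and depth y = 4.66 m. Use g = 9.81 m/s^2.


The Froude number is defined as Fr = V / sqrt(g*y).
g*y = 9.81 * 4.66 = 45.7146.
sqrt(g*y) = sqrt(45.7146) = 6.7613.
Fr = 7.39 / 6.7613 = 1.093.

1.093


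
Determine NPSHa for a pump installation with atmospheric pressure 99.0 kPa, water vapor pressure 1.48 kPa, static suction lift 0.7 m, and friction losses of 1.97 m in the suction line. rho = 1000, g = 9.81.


NPSHa = p_atm/(rho*g) - z_s - hf_s - p_vap/(rho*g).
p_atm/(rho*g) = 99.0*1000 / (1000*9.81) = 10.092 m.
p_vap/(rho*g) = 1.48*1000 / (1000*9.81) = 0.151 m.
NPSHa = 10.092 - 0.7 - 1.97 - 0.151
      = 7.27 m.

7.27


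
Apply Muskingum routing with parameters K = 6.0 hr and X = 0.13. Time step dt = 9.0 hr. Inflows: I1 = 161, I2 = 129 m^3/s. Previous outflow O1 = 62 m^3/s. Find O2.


Muskingum coefficients:
denom = 2*K*(1-X) + dt = 2*6.0*(1-0.13) + 9.0 = 19.44.
C0 = (dt - 2*K*X)/denom = (9.0 - 2*6.0*0.13)/19.44 = 0.3827.
C1 = (dt + 2*K*X)/denom = (9.0 + 2*6.0*0.13)/19.44 = 0.5432.
C2 = (2*K*(1-X) - dt)/denom = 0.0741.
O2 = C0*I2 + C1*I1 + C2*O1
   = 0.3827*129 + 0.5432*161 + 0.0741*62
   = 141.42 m^3/s.

141.42


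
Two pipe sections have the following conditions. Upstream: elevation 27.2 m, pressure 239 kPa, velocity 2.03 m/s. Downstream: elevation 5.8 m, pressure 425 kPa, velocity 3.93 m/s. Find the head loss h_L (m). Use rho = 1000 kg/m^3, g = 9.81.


Total head at each section: H = z + p/(rho*g) + V^2/(2g).
H1 = 27.2 + 239*1000/(1000*9.81) + 2.03^2/(2*9.81)
   = 27.2 + 24.363 + 0.21
   = 51.773 m.
H2 = 5.8 + 425*1000/(1000*9.81) + 3.93^2/(2*9.81)
   = 5.8 + 43.323 + 0.7872
   = 49.91 m.
h_L = H1 - H2 = 51.773 - 49.91 = 1.863 m.

1.863


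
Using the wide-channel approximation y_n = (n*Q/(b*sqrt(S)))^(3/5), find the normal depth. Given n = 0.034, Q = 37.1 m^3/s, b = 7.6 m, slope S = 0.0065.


We use the wide-channel approximation y_n = (n*Q/(b*sqrt(S)))^(3/5).
sqrt(S) = sqrt(0.0065) = 0.080623.
Numerator: n*Q = 0.034 * 37.1 = 1.2614.
Denominator: b*sqrt(S) = 7.6 * 0.080623 = 0.612735.
arg = 2.0587.
y_n = 2.0587^(3/5) = 1.5422 m.

1.5422


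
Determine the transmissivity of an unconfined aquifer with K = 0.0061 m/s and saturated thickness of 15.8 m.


Transmissivity is defined as T = K * h.
T = 0.0061 * 15.8
  = 0.0964 m^2/s.

0.0964


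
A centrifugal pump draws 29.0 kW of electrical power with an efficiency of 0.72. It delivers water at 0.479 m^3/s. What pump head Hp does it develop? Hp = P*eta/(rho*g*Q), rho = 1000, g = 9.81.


Pump head formula: Hp = P * eta / (rho * g * Q).
Numerator: P * eta = 29.0 * 1000 * 0.72 = 20880.0 W.
Denominator: rho * g * Q = 1000 * 9.81 * 0.479 = 4698.99.
Hp = 20880.0 / 4698.99 = 4.44 m.

4.44


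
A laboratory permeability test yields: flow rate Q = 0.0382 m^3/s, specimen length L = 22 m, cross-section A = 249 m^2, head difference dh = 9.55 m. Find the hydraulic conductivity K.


From K = Q*L / (A*dh):
Numerator: Q*L = 0.0382 * 22 = 0.8404.
Denominator: A*dh = 249 * 9.55 = 2377.95.
K = 0.8404 / 2377.95 = 0.000353 m/s.

0.000353


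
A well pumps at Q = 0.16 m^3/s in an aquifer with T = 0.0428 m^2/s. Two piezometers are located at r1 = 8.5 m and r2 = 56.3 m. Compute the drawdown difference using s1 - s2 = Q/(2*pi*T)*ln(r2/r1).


Thiem equation: s1 - s2 = Q/(2*pi*T) * ln(r2/r1).
ln(r2/r1) = ln(56.3/8.5) = 1.8906.
Q/(2*pi*T) = 0.16 / (2*pi*0.0428) = 0.16 / 0.2689 = 0.595.
s1 - s2 = 0.595 * 1.8906 = 1.1249 m.

1.1249


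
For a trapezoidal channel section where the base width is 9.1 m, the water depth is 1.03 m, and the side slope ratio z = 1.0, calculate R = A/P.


For a trapezoidal section with side slope z:
A = (b + z*y)*y = (9.1 + 1.0*1.03)*1.03 = 10.434 m^2.
P = b + 2*y*sqrt(1 + z^2) = 9.1 + 2*1.03*sqrt(1 + 1.0^2) = 12.013 m.
R = A/P = 10.434 / 12.013 = 0.8685 m.

0.8685


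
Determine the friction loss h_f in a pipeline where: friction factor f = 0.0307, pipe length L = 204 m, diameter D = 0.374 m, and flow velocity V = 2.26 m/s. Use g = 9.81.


Darcy-Weisbach equation: h_f = f * (L/D) * V^2/(2g).
f * L/D = 0.0307 * 204/0.374 = 16.7455.
V^2/(2g) = 2.26^2 / (2*9.81) = 5.1076 / 19.62 = 0.2603 m.
h_f = 16.7455 * 0.2603 = 4.359 m.

4.359


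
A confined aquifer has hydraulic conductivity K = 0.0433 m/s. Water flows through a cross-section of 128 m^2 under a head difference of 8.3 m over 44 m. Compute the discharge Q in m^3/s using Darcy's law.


Darcy's law: Q = K * A * i, where i = dh/L.
Hydraulic gradient i = 8.3 / 44 = 0.188636.
Q = 0.0433 * 128 * 0.188636
  = 1.0455 m^3/s.

1.0455


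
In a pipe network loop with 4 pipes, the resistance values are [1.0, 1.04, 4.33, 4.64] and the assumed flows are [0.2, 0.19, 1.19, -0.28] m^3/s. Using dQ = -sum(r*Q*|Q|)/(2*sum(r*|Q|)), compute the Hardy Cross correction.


Numerator terms (r*Q*|Q|): 1.0*0.2*|0.2| = 0.04; 1.04*0.19*|0.19| = 0.0375; 4.33*1.19*|1.19| = 6.1317; 4.64*-0.28*|-0.28| = -0.3638.
Sum of numerator = 5.8455.
Denominator terms (r*|Q|): 1.0*|0.2| = 0.2; 1.04*|0.19| = 0.1976; 4.33*|1.19| = 5.1527; 4.64*|-0.28| = 1.2992.
2 * sum of denominator = 2 * 6.8495 = 13.699.
dQ = -5.8455 / 13.699 = -0.4267 m^3/s.

-0.4267


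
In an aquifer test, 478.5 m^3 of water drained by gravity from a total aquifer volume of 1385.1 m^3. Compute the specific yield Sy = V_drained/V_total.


Specific yield Sy = Volume drained / Total volume.
Sy = 478.5 / 1385.1
   = 0.3455.

0.3455


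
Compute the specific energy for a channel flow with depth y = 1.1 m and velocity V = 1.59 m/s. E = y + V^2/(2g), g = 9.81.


Specific energy E = y + V^2/(2g).
Velocity head = V^2/(2g) = 1.59^2 / (2*9.81) = 2.5281 / 19.62 = 0.1289 m.
E = 1.1 + 0.1289 = 1.2289 m.

1.2289


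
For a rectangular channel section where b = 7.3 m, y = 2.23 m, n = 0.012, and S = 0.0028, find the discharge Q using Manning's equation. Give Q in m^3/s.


For a rectangular channel, the cross-sectional area A = b * y = 7.3 * 2.23 = 16.28 m^2.
The wetted perimeter P = b + 2y = 7.3 + 2*2.23 = 11.76 m.
Hydraulic radius R = A/P = 16.28/11.76 = 1.3843 m.
Velocity V = (1/n)*R^(2/3)*S^(1/2) = (1/0.012)*1.3843^(2/3)*0.0028^(1/2) = 5.477 m/s.
Discharge Q = A * V = 16.28 * 5.477 = 89.16 m^3/s.

89.16


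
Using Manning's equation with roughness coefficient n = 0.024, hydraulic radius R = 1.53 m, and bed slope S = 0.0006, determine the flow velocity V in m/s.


Manning's equation gives V = (1/n) * R^(2/3) * S^(1/2).
First, compute R^(2/3) = 1.53^(2/3) = 1.3278.
Next, S^(1/2) = 0.0006^(1/2) = 0.024495.
Then 1/n = 1/0.024 = 41.67.
V = 41.67 * 1.3278 * 0.024495 = 1.3552 m/s.

1.3552


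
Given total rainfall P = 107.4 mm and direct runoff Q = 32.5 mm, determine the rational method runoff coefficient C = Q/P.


The runoff coefficient C = runoff depth / rainfall depth.
C = 32.5 / 107.4
  = 0.3026.

0.3026


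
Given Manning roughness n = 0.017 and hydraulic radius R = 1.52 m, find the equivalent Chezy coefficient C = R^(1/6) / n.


The Chezy coefficient relates to Manning's n through C = R^(1/6) / n.
R^(1/6) = 1.52^(1/6) = 1.072278.
C = 1.072278 / 0.017 = 63.08 m^(1/2)/s.

63.08


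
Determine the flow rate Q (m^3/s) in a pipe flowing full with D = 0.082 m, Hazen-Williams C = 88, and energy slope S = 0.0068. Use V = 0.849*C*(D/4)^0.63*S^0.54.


For a full circular pipe, R = D/4 = 0.082/4 = 0.0205 m.
V = 0.849 * 88 * 0.0205^0.63 * 0.0068^0.54
  = 0.849 * 88 * 0.086378 * 0.067539
  = 0.4359 m/s.
Pipe area A = pi*D^2/4 = pi*0.082^2/4 = 0.0053 m^2.
Q = A * V = 0.0053 * 0.4359 = 0.0023 m^3/s.

0.0023


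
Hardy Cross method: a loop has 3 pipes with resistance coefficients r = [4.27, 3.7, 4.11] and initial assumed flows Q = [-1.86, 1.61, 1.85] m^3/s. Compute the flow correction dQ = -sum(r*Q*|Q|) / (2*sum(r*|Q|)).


Numerator terms (r*Q*|Q|): 4.27*-1.86*|-1.86| = -14.7725; 3.7*1.61*|1.61| = 9.5908; 4.11*1.85*|1.85| = 14.0665.
Sum of numerator = 8.8848.
Denominator terms (r*|Q|): 4.27*|-1.86| = 7.9422; 3.7*|1.61| = 5.957; 4.11*|1.85| = 7.6035.
2 * sum of denominator = 2 * 21.5027 = 43.0054.
dQ = -8.8848 / 43.0054 = -0.2066 m^3/s.

-0.2066


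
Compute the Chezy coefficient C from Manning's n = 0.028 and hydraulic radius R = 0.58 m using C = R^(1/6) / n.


The Chezy coefficient relates to Manning's n through C = R^(1/6) / n.
R^(1/6) = 0.58^(1/6) = 0.913211.
C = 0.913211 / 0.028 = 32.61 m^(1/2)/s.

32.61


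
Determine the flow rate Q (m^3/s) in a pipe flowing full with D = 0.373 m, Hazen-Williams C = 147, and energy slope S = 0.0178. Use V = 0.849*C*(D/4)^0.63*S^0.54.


For a full circular pipe, R = D/4 = 0.373/4 = 0.0932 m.
V = 0.849 * 147 * 0.0932^0.63 * 0.0178^0.54
  = 0.849 * 147 * 0.224326 * 0.11356
  = 3.1793 m/s.
Pipe area A = pi*D^2/4 = pi*0.373^2/4 = 0.1093 m^2.
Q = A * V = 0.1093 * 3.1793 = 0.3474 m^3/s.

0.3474


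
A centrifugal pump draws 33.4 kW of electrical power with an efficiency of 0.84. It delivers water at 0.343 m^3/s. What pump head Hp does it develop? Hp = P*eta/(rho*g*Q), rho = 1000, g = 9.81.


Pump head formula: Hp = P * eta / (rho * g * Q).
Numerator: P * eta = 33.4 * 1000 * 0.84 = 28056.0 W.
Denominator: rho * g * Q = 1000 * 9.81 * 0.343 = 3364.83.
Hp = 28056.0 / 3364.83 = 8.34 m.

8.34


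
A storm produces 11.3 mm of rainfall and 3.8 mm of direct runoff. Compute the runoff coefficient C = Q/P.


The runoff coefficient C = runoff depth / rainfall depth.
C = 3.8 / 11.3
  = 0.3363.

0.3363


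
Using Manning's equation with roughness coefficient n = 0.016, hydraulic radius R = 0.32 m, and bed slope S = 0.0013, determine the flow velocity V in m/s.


Manning's equation gives V = (1/n) * R^(2/3) * S^(1/2).
First, compute R^(2/3) = 0.32^(2/3) = 0.4678.
Next, S^(1/2) = 0.0013^(1/2) = 0.036056.
Then 1/n = 1/0.016 = 62.5.
V = 62.5 * 0.4678 * 0.036056 = 1.0543 m/s.

1.0543


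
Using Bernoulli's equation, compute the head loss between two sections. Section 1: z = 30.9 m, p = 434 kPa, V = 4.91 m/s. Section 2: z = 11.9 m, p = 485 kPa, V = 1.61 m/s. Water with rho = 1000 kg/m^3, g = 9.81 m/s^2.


Total head at each section: H = z + p/(rho*g) + V^2/(2g).
H1 = 30.9 + 434*1000/(1000*9.81) + 4.91^2/(2*9.81)
   = 30.9 + 44.241 + 1.2288
   = 76.369 m.
H2 = 11.9 + 485*1000/(1000*9.81) + 1.61^2/(2*9.81)
   = 11.9 + 49.439 + 0.1321
   = 61.471 m.
h_L = H1 - H2 = 76.369 - 61.471 = 14.898 m.

14.898


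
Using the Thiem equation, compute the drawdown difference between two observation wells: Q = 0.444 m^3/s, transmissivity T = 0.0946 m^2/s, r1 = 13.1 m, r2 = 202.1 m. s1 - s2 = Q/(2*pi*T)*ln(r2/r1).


Thiem equation: s1 - s2 = Q/(2*pi*T) * ln(r2/r1).
ln(r2/r1) = ln(202.1/13.1) = 2.7362.
Q/(2*pi*T) = 0.444 / (2*pi*0.0946) = 0.444 / 0.5944 = 0.747.
s1 - s2 = 0.747 * 2.7362 = 2.0439 m.

2.0439


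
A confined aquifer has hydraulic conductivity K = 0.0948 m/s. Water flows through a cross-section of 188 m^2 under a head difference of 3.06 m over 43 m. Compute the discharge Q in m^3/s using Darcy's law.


Darcy's law: Q = K * A * i, where i = dh/L.
Hydraulic gradient i = 3.06 / 43 = 0.071163.
Q = 0.0948 * 188 * 0.071163
  = 1.2683 m^3/s.

1.2683


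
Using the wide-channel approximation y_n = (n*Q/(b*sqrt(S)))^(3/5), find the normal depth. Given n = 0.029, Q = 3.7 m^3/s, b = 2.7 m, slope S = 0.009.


We use the wide-channel approximation y_n = (n*Q/(b*sqrt(S)))^(3/5).
sqrt(S) = sqrt(0.009) = 0.094868.
Numerator: n*Q = 0.029 * 3.7 = 0.1073.
Denominator: b*sqrt(S) = 2.7 * 0.094868 = 0.256144.
arg = 0.4189.
y_n = 0.4189^(3/5) = 0.5933 m.

0.5933


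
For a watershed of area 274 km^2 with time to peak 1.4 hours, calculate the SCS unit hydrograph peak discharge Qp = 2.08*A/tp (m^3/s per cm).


SCS formula: Qp = 2.08 * A / tp.
Qp = 2.08 * 274 / 1.4
   = 569.92 / 1.4
   = 407.09 m^3/s per cm.

407.09


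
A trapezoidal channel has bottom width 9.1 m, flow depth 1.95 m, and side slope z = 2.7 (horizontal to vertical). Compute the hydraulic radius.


For a trapezoidal section with side slope z:
A = (b + z*y)*y = (9.1 + 2.7*1.95)*1.95 = 28.012 m^2.
P = b + 2*y*sqrt(1 + z^2) = 9.1 + 2*1.95*sqrt(1 + 2.7^2) = 20.329 m.
R = A/P = 28.012 / 20.329 = 1.3779 m.

1.3779


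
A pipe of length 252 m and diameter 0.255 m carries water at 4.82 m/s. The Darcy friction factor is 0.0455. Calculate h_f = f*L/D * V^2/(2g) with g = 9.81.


Darcy-Weisbach equation: h_f = f * (L/D) * V^2/(2g).
f * L/D = 0.0455 * 252/0.255 = 44.9647.
V^2/(2g) = 4.82^2 / (2*9.81) = 23.2324 / 19.62 = 1.1841 m.
h_f = 44.9647 * 1.1841 = 53.244 m.

53.244


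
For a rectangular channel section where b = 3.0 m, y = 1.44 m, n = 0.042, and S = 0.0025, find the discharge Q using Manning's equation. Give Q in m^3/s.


For a rectangular channel, the cross-sectional area A = b * y = 3.0 * 1.44 = 4.32 m^2.
The wetted perimeter P = b + 2y = 3.0 + 2*1.44 = 5.88 m.
Hydraulic radius R = A/P = 4.32/5.88 = 0.7347 m.
Velocity V = (1/n)*R^(2/3)*S^(1/2) = (1/0.042)*0.7347^(2/3)*0.0025^(1/2) = 0.9693 m/s.
Discharge Q = A * V = 4.32 * 0.9693 = 4.187 m^3/s.

4.187


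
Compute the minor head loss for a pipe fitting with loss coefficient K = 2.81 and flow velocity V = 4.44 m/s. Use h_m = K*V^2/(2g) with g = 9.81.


Minor loss formula: h_m = K * V^2/(2g).
V^2 = 4.44^2 = 19.7136.
V^2/(2g) = 19.7136 / 19.62 = 1.0048 m.
h_m = 2.81 * 1.0048 = 2.8234 m.

2.8234


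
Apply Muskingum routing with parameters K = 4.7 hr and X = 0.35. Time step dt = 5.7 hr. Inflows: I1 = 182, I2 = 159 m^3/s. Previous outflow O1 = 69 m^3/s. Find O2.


Muskingum coefficients:
denom = 2*K*(1-X) + dt = 2*4.7*(1-0.35) + 5.7 = 11.81.
C0 = (dt - 2*K*X)/denom = (5.7 - 2*4.7*0.35)/11.81 = 0.2041.
C1 = (dt + 2*K*X)/denom = (5.7 + 2*4.7*0.35)/11.81 = 0.7612.
C2 = (2*K*(1-X) - dt)/denom = 0.0347.
O2 = C0*I2 + C1*I1 + C2*O1
   = 0.2041*159 + 0.7612*182 + 0.0347*69
   = 173.38 m^3/s.

173.38


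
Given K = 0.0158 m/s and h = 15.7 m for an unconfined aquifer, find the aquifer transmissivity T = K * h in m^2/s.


Transmissivity is defined as T = K * h.
T = 0.0158 * 15.7
  = 0.2481 m^2/s.

0.2481


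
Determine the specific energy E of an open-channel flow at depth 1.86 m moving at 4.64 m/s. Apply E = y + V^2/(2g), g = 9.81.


Specific energy E = y + V^2/(2g).
Velocity head = V^2/(2g) = 4.64^2 / (2*9.81) = 21.5296 / 19.62 = 1.0973 m.
E = 1.86 + 1.0973 = 2.9573 m.

2.9573


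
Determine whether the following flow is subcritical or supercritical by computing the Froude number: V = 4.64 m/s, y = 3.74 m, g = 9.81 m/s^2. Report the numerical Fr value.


The Froude number is defined as Fr = V / sqrt(g*y).
g*y = 9.81 * 3.74 = 36.6894.
sqrt(g*y) = sqrt(36.6894) = 6.0572.
Fr = 4.64 / 6.0572 = 0.766.
Since Fr < 1, the flow is subcritical.

0.766


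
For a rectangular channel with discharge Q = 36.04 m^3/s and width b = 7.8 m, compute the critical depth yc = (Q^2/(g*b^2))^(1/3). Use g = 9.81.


Using yc = (Q^2 / (g * b^2))^(1/3):
Q^2 = 36.04^2 = 1298.88.
g * b^2 = 9.81 * 7.8^2 = 9.81 * 60.84 = 596.84.
Q^2 / (g*b^2) = 1298.88 / 596.84 = 2.1763.
yc = 2.1763^(1/3) = 1.2959 m.

1.2959


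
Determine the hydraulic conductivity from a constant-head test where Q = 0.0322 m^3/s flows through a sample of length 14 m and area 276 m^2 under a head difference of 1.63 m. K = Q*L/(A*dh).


From K = Q*L / (A*dh):
Numerator: Q*L = 0.0322 * 14 = 0.4508.
Denominator: A*dh = 276 * 1.63 = 449.88.
K = 0.4508 / 449.88 = 0.001002 m/s.

0.001002


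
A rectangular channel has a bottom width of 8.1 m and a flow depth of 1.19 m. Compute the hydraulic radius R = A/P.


For a rectangular section:
Flow area A = b * y = 8.1 * 1.19 = 9.64 m^2.
Wetted perimeter P = b + 2y = 8.1 + 2*1.19 = 10.48 m.
Hydraulic radius R = A/P = 9.64 / 10.48 = 0.9198 m.

0.9198


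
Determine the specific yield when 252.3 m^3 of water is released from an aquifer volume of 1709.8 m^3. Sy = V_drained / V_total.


Specific yield Sy = Volume drained / Total volume.
Sy = 252.3 / 1709.8
   = 0.1476.

0.1476


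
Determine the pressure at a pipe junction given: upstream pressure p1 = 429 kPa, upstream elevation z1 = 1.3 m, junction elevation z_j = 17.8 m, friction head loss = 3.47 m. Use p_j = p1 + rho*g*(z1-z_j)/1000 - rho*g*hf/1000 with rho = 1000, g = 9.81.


Junction pressure: p_j = p1 + rho*g*(z1 - z_j)/1000 - rho*g*hf/1000.
Elevation term = 1000*9.81*(1.3 - 17.8)/1000 = -161.865 kPa.
Friction term = 1000*9.81*3.47/1000 = 34.041 kPa.
p_j = 429 + -161.865 - 34.041 = 233.09 kPa.

233.09


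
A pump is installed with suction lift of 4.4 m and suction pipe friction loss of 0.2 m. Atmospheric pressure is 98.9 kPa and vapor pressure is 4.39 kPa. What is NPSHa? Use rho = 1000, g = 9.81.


NPSHa = p_atm/(rho*g) - z_s - hf_s - p_vap/(rho*g).
p_atm/(rho*g) = 98.9*1000 / (1000*9.81) = 10.082 m.
p_vap/(rho*g) = 4.39*1000 / (1000*9.81) = 0.448 m.
NPSHa = 10.082 - 4.4 - 0.2 - 0.448
      = 5.03 m.

5.03


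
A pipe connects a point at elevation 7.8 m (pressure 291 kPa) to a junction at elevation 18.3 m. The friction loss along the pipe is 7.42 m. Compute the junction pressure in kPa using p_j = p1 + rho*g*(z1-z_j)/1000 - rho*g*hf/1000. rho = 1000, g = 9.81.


Junction pressure: p_j = p1 + rho*g*(z1 - z_j)/1000 - rho*g*hf/1000.
Elevation term = 1000*9.81*(7.8 - 18.3)/1000 = -103.005 kPa.
Friction term = 1000*9.81*7.42/1000 = 72.79 kPa.
p_j = 291 + -103.005 - 72.79 = 115.2 kPa.

115.2


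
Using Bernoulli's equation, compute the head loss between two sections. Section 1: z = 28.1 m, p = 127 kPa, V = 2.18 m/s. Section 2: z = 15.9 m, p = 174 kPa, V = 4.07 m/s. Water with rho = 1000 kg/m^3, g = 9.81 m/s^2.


Total head at each section: H = z + p/(rho*g) + V^2/(2g).
H1 = 28.1 + 127*1000/(1000*9.81) + 2.18^2/(2*9.81)
   = 28.1 + 12.946 + 0.2422
   = 41.288 m.
H2 = 15.9 + 174*1000/(1000*9.81) + 4.07^2/(2*9.81)
   = 15.9 + 17.737 + 0.8443
   = 34.481 m.
h_L = H1 - H2 = 41.288 - 34.481 = 6.807 m.

6.807


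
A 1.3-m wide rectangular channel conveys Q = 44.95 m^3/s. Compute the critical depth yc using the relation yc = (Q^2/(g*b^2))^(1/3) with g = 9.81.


Using yc = (Q^2 / (g * b^2))^(1/3):
Q^2 = 44.95^2 = 2020.5.
g * b^2 = 9.81 * 1.3^2 = 9.81 * 1.69 = 16.58.
Q^2 / (g*b^2) = 2020.5 / 16.58 = 121.8637.
yc = 121.8637^(1/3) = 4.9579 m.

4.9579


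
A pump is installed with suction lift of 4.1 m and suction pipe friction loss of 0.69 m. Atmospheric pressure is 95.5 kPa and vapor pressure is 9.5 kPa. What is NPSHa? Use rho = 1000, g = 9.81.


NPSHa = p_atm/(rho*g) - z_s - hf_s - p_vap/(rho*g).
p_atm/(rho*g) = 95.5*1000 / (1000*9.81) = 9.735 m.
p_vap/(rho*g) = 9.5*1000 / (1000*9.81) = 0.968 m.
NPSHa = 9.735 - 4.1 - 0.69 - 0.968
      = 3.98 m.

3.98


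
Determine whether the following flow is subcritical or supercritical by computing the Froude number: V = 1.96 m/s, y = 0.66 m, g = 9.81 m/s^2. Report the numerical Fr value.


The Froude number is defined as Fr = V / sqrt(g*y).
g*y = 9.81 * 0.66 = 6.4746.
sqrt(g*y) = sqrt(6.4746) = 2.5445.
Fr = 1.96 / 2.5445 = 0.7703.
Since Fr < 1, the flow is subcritical.

0.7703


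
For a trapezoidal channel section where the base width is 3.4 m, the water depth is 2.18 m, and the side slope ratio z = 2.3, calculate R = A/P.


For a trapezoidal section with side slope z:
A = (b + z*y)*y = (3.4 + 2.3*2.18)*2.18 = 18.343 m^2.
P = b + 2*y*sqrt(1 + z^2) = 3.4 + 2*2.18*sqrt(1 + 2.3^2) = 14.335 m.
R = A/P = 18.343 / 14.335 = 1.2796 m.

1.2796


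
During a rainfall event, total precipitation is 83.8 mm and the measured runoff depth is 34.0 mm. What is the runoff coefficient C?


The runoff coefficient C = runoff depth / rainfall depth.
C = 34.0 / 83.8
  = 0.4057.

0.4057


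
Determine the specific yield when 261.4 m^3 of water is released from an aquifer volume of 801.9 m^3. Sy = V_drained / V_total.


Specific yield Sy = Volume drained / Total volume.
Sy = 261.4 / 801.9
   = 0.326.

0.326


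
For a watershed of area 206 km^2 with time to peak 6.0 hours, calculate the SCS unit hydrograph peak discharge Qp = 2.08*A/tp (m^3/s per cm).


SCS formula: Qp = 2.08 * A / tp.
Qp = 2.08 * 206 / 6.0
   = 428.48 / 6.0
   = 71.41 m^3/s per cm.

71.41


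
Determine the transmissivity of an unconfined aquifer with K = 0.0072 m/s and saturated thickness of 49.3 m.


Transmissivity is defined as T = K * h.
T = 0.0072 * 49.3
  = 0.355 m^2/s.

0.355


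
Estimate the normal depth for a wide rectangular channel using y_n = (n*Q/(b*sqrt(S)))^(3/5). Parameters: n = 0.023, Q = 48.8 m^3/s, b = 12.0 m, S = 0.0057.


We use the wide-channel approximation y_n = (n*Q/(b*sqrt(S)))^(3/5).
sqrt(S) = sqrt(0.0057) = 0.075498.
Numerator: n*Q = 0.023 * 48.8 = 1.1224.
Denominator: b*sqrt(S) = 12.0 * 0.075498 = 0.905976.
arg = 1.2389.
y_n = 1.2389^(3/5) = 1.1371 m.

1.1371


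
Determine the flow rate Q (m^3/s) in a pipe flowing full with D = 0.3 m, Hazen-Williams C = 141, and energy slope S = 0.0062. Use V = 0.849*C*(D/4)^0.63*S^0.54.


For a full circular pipe, R = D/4 = 0.3/4 = 0.075 m.
V = 0.849 * 141 * 0.075^0.63 * 0.0062^0.54
  = 0.849 * 141 * 0.195564 * 0.064253
  = 1.5042 m/s.
Pipe area A = pi*D^2/4 = pi*0.3^2/4 = 0.0707 m^2.
Q = A * V = 0.0707 * 1.5042 = 0.1063 m^3/s.

0.1063


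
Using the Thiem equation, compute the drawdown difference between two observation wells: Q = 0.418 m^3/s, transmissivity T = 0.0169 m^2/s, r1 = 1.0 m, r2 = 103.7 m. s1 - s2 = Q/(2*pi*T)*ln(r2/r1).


Thiem equation: s1 - s2 = Q/(2*pi*T) * ln(r2/r1).
ln(r2/r1) = ln(103.7/1.0) = 4.6415.
Q/(2*pi*T) = 0.418 / (2*pi*0.0169) = 0.418 / 0.1062 = 3.9365.
s1 - s2 = 3.9365 * 4.6415 = 18.2713 m.

18.2713


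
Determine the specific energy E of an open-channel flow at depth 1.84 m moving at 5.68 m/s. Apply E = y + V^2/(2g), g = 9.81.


Specific energy E = y + V^2/(2g).
Velocity head = V^2/(2g) = 5.68^2 / (2*9.81) = 32.2624 / 19.62 = 1.6444 m.
E = 1.84 + 1.6444 = 3.4844 m.

3.4844


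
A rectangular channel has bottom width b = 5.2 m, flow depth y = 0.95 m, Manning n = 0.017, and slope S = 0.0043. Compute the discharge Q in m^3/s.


For a rectangular channel, the cross-sectional area A = b * y = 5.2 * 0.95 = 4.94 m^2.
The wetted perimeter P = b + 2y = 5.2 + 2*0.95 = 7.1 m.
Hydraulic radius R = A/P = 4.94/7.1 = 0.6958 m.
Velocity V = (1/n)*R^(2/3)*S^(1/2) = (1/0.017)*0.6958^(2/3)*0.0043^(1/2) = 3.0288 m/s.
Discharge Q = A * V = 4.94 * 3.0288 = 14.962 m^3/s.

14.962


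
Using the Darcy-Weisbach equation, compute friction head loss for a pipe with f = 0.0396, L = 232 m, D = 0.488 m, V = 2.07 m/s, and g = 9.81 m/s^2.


Darcy-Weisbach equation: h_f = f * (L/D) * V^2/(2g).
f * L/D = 0.0396 * 232/0.488 = 18.8262.
V^2/(2g) = 2.07^2 / (2*9.81) = 4.2849 / 19.62 = 0.2184 m.
h_f = 18.8262 * 0.2184 = 4.112 m.

4.112


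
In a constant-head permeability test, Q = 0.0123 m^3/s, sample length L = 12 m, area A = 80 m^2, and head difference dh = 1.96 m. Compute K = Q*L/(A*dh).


From K = Q*L / (A*dh):
Numerator: Q*L = 0.0123 * 12 = 0.1476.
Denominator: A*dh = 80 * 1.96 = 156.8.
K = 0.1476 / 156.8 = 0.000941 m/s.

0.000941


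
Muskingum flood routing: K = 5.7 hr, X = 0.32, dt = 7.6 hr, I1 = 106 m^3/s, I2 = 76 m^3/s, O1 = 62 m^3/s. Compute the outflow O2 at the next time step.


Muskingum coefficients:
denom = 2*K*(1-X) + dt = 2*5.7*(1-0.32) + 7.6 = 15.352.
C0 = (dt - 2*K*X)/denom = (7.6 - 2*5.7*0.32)/15.352 = 0.2574.
C1 = (dt + 2*K*X)/denom = (7.6 + 2*5.7*0.32)/15.352 = 0.7327.
C2 = (2*K*(1-X) - dt)/denom = 0.0099.
O2 = C0*I2 + C1*I1 + C2*O1
   = 0.2574*76 + 0.7327*106 + 0.0099*62
   = 97.84 m^3/s.

97.84
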